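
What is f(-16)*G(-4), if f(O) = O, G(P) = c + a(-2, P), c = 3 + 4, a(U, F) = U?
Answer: -80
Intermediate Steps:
c = 7
G(P) = 5 (G(P) = 7 - 2 = 5)
f(-16)*G(-4) = -16*5 = -80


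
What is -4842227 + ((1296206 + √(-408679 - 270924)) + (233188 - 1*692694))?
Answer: -4005527 + I*√679603 ≈ -4.0055e+6 + 824.38*I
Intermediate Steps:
-4842227 + ((1296206 + √(-408679 - 270924)) + (233188 - 1*692694)) = -4842227 + ((1296206 + √(-679603)) + (233188 - 692694)) = -4842227 + ((1296206 + I*√679603) - 459506) = -4842227 + (836700 + I*√679603) = -4005527 + I*√679603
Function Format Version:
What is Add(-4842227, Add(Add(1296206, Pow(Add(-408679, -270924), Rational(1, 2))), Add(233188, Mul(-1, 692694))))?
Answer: Add(-4005527, Mul(I, Pow(679603, Rational(1, 2)))) ≈ Add(-4.0055e+6, Mul(824.38, I))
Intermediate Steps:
Add(-4842227, Add(Add(1296206, Pow(Add(-408679, -270924), Rational(1, 2))), Add(233188, Mul(-1, 692694)))) = Add(-4842227, Add(Add(1296206, Pow(-679603, Rational(1, 2))), Add(233188, -692694))) = Add(-4842227, Add(Add(1296206, Mul(I, Pow(679603, Rational(1, 2)))), -459506)) = Add(-4842227, Add(836700, Mul(I, Pow(679603, Rational(1, 2))))) = Add(-4005527, Mul(I, Pow(679603, Rational(1, 2))))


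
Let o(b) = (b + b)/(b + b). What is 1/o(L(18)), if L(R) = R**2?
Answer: 1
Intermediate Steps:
o(b) = 1 (o(b) = (2*b)/((2*b)) = (2*b)*(1/(2*b)) = 1)
1/o(L(18)) = 1/1 = 1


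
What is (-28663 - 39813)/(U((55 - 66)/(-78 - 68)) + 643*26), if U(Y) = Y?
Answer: -9997496/2440839 ≈ -4.0959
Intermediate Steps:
(-28663 - 39813)/(U((55 - 66)/(-78 - 68)) + 643*26) = (-28663 - 39813)/((55 - 66)/(-78 - 68) + 643*26) = -68476/(-11/(-146) + 16718) = -68476/(-11*(-1/146) + 16718) = -68476/(11/146 + 16718) = -68476/2440839/146 = -68476*146/2440839 = -9997496/2440839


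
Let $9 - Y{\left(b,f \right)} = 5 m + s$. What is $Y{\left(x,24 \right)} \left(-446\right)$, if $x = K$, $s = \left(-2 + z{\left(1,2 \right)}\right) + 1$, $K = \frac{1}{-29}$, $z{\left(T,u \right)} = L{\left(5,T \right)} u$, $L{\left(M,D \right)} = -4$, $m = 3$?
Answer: $-1338$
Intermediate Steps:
$z{\left(T,u \right)} = - 4 u$
$K = - \frac{1}{29} \approx -0.034483$
$s = -9$ ($s = \left(-2 - 8\right) + 1 = -10 + 1 = -9$)
$x = - \frac{1}{29} \approx -0.034483$
$Y{\left(b,f \right)} = 3$ ($Y{\left(b,f \right)} = 9 - \left(5 \cdot 3 - 9\right) = 9 - \left(15 - 9\right) = 9 - 6 = 3$)
$Y{\left(x,24 \right)} \left(-446\right) = 3 \left(-446\right) = -1338$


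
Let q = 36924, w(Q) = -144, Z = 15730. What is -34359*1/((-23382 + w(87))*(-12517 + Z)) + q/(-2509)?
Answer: -930321144127/63217632114 ≈ -14.716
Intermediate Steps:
-34359*1/((-23382 + w(87))*(-12517 + Z)) + q/(-2509) = -34359*1/((-23382 - 144)*(-12517 + 15730)) + 36924/(-2509) = -34359/((-23526*3213)) + 36924*(-1/2509) = -34359/(-75589038) - 36924/2509 = -34359*(-1/75589038) - 36924/2509 = 11453/25196346 - 36924/2509 = -930321144127/63217632114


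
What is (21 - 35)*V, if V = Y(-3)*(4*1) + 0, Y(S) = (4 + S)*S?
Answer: 168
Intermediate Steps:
Y(S) = S*(4 + S)
V = -12 (V = (-3*(4 - 3))*(4*1) + 0 = -3*1*4 + 0 = -3*4 + 0 = -12 + 0 = -12)
(21 - 35)*V = (21 - 35)*(-12) = -14*(-12) = 168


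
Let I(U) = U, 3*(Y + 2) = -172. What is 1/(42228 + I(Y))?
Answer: 3/126506 ≈ 2.3714e-5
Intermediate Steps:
Y = -178/3 (Y = -2 + (⅓)*(-172) = -2 - 172/3 = -178/3 ≈ -59.333)
1/(42228 + I(Y)) = 1/(42228 - 178/3) = 1/(126506/3) = 3/126506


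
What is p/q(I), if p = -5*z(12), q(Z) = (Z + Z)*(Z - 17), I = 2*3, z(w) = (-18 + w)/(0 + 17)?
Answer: -5/374 ≈ -0.013369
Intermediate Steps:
z(w) = -18/17 + w/17 (z(w) = (-18 + w)/17 = (-18 + w)*(1/17) = -18/17 + w/17)
I = 6
q(Z) = 2*Z*(-17 + Z) (q(Z) = (2*Z)*(-17 + Z) = 2*Z*(-17 + Z))
p = 30/17 (p = -5*(-18/17 + (1/17)*12) = -5*(-18/17 + 12/17) = -5*(-6/17) = 30/17 ≈ 1.7647)
p/q(I) = 30/(17*((2*6*(-17 + 6)))) = 30/(17*((2*6*(-11)))) = (30/17)/(-132) = (30/17)*(-1/132) = -5/374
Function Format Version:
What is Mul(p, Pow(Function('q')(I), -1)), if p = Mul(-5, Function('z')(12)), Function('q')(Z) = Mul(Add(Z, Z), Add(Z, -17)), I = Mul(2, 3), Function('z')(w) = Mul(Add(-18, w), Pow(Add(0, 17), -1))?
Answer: Rational(-5, 374) ≈ -0.013369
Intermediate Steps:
Function('z')(w) = Add(Rational(-18, 17), Mul(Rational(1, 17), w)) (Function('z')(w) = Mul(Add(-18, w), Pow(17, -1)) = Mul(Add(-18, w), Rational(1, 17)) = Add(Rational(-18, 17), Mul(Rational(1, 17), w)))
I = 6
Function('q')(Z) = Mul(2, Z, Add(-17, Z)) (Function('q')(Z) = Mul(Mul(2, Z), Add(-17, Z)) = Mul(2, Z, Add(-17, Z)))
p = Rational(30, 17) (p = Mul(-5, Add(Rational(-18, 17), Mul(Rational(1, 17), 12))) = Mul(-5, Add(Rational(-18, 17), Rational(12, 17))) = Mul(-5, Rational(-6, 17)) = Rational(30, 17) ≈ 1.7647)
Mul(p, Pow(Function('q')(I), -1)) = Mul(Rational(30, 17), Pow(Mul(2, 6, Add(-17, 6)), -1)) = Mul(Rational(30, 17), Pow(Mul(2, 6, -11), -1)) = Mul(Rational(30, 17), Pow(-132, -1)) = Mul(Rational(30, 17), Rational(-1, 132)) = Rational(-5, 374)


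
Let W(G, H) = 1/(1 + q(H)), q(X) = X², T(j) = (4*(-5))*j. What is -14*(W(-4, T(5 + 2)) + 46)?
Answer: -12623058/19601 ≈ -644.00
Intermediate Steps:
T(j) = -20*j
W(G, H) = 1/(1 + H²)
-14*(W(-4, T(5 + 2)) + 46) = -14*(1/(1 + (-20*(5 + 2))²) + 46) = -14*(1/(1 + (-20*7)²) + 46) = -14*(1/(1 + (-140)²) + 46) = -14*(1/(1 + 19600) + 46) = -14*(1/19601 + 46) = -14*901647/19601 = -12623058/19601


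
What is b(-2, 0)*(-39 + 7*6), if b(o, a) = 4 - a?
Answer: 12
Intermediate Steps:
b(-2, 0)*(-39 + 7*6) = (4 - 1*0)*(-39 + 7*6) = (4 + 0)*(-39 + 42) = 4*3 = 12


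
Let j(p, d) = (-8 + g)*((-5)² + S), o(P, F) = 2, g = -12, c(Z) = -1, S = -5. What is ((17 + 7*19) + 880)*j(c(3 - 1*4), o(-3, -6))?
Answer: -412000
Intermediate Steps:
j(p, d) = -400 (j(p, d) = (-8 - 12)*((-5)² - 5) = -20*(25 - 5) = -20*20 = -400)
((17 + 7*19) + 880)*j(c(3 - 1*4), o(-3, -6)) = ((17 + 7*19) + 880)*(-400) = ((17 + 133) + 880)*(-400) = (150 + 880)*(-400) = 1030*(-400) = -412000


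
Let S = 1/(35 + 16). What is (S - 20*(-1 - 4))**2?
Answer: 26020201/2601 ≈ 10004.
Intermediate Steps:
S = 1/51 ≈ 0.019608
(S - 20*(-1 - 4))**2 = (1/51 - 20*(-1 - 4))**2 = (1/51 - 20*(-5))**2 = (1/51 + 100)**2 = (5101/51)**2 = 26020201/2601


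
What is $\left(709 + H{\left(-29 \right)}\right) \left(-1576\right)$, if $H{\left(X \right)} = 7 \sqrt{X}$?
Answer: $-1117384 - 11032 i \sqrt{29} \approx -1.1174 \cdot 10^{6} - 59409.0 i$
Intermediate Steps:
$\left(709 + H{\left(-29 \right)}\right) \left(-1576\right) = \left(709 + 7 \sqrt{-29}\right) \left(-1576\right) = \left(709 + 7 i \sqrt{29}\right) \left(-1576\right) = -1117384 - 11032 i \sqrt{29}$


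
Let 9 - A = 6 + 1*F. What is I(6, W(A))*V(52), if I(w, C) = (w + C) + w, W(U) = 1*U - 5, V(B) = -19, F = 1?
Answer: -171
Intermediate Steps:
A = 2 (A = 9 - (6 + 1*1) = 9 - (6 + 1) = 9 - 1*7 = 9 - 7 = 2)
W(U) = -5 + U (W(U) = U - 5 = -5 + U)
I(w, C) = C + 2*w (I(w, C) = (C + w) + w = C + 2*w)
I(6, W(A))*V(52) = ((-5 + 2) + 2*6)*(-19) = (-3 + 12)*(-19) = 9*(-19) = -171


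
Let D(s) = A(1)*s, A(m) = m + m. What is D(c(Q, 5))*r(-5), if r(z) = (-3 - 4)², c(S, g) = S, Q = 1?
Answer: 98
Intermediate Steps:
A(m) = 2*m
D(s) = 2*s (D(s) = (2*1)*s = 2*s)
r(z) = 49 (r(z) = (-7)² = 49)
D(c(Q, 5))*r(-5) = (2*1)*49 = 2*49 = 98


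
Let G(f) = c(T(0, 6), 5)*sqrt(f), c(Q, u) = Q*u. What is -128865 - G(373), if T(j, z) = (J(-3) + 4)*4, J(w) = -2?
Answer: -128865 - 40*sqrt(373) ≈ -1.2964e+5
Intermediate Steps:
T(j, z) = 8 (T(j, z) = (-2 + 4)*4 = 2*4 = 8)
G(f) = 40*sqrt(f) (G(f) = (8*5)*sqrt(f) = 40*sqrt(f))
-128865 - G(373) = -128865 - 40*sqrt(373)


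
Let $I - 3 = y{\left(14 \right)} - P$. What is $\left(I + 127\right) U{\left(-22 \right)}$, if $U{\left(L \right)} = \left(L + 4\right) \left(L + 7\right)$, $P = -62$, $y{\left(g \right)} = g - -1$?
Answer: $55890$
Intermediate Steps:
$y{\left(g \right)} = 1 + g$ ($y{\left(g \right)} = g + 1 = 1 + g$)
$U{\left(L \right)} = \left(4 + L\right) \left(7 + L\right)$
$I = 80$ ($I = 3 + \left(\left(1 + 14\right) - -62\right) = 3 + \left(15 + 62\right) = 3 + 77 = 80$)
$\left(I + 127\right) U{\left(-22 \right)} = \left(80 + 127\right) \left(28 + \left(-22\right)^{2} + 11 \left(-22\right)\right) = 207 \left(28 + 484 - 242\right) = 207 \cdot 270 = 55890$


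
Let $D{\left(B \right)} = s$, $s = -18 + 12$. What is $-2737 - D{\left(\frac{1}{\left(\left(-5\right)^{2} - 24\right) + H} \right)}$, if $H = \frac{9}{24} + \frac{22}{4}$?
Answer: $-2731$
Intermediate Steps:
$H = \frac{47}{8}$ ($H = 9 \cdot \frac{1}{24} + 22 \cdot \frac{1}{4} = \frac{3}{8} + \frac{11}{2} = \frac{47}{8} \approx 5.875$)
$s = -6$
$D{\left(B \right)} = -6$
$-2737 - D{\left(\frac{1}{\left(\left(-5\right)^{2} - 24\right) + H} \right)} = -2737 - -6 = -2737 + 6 = -2731$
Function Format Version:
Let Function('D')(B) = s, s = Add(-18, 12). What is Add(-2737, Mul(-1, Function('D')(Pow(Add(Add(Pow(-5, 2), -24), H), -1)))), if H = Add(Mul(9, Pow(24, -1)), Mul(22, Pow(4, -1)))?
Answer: -2731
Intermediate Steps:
H = Rational(47, 8) (H = Add(Mul(9, Rational(1, 24)), Mul(22, Rational(1, 4))) = Add(Rational(3, 8), Rational(11, 2)) = Rational(47, 8) ≈ 5.8750)
s = -6
Function('D')(B) = -6
Add(-2737, Mul(-1, Function('D')(Pow(Add(Add(Pow(-5, 2), -24), H), -1)))) = Add(-2737, Mul(-1, -6)) = Add(-2737, 6) = -2731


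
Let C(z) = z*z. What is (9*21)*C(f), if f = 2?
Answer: 756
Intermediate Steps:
C(z) = z**2
(9*21)*C(f) = (9*21)*2**2 = 189*4 = 756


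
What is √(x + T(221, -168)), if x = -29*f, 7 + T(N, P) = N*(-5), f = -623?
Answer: √16955 ≈ 130.21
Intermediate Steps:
T(N, P) = -7 - 5*N (T(N, P) = -7 + N*(-5) = -7 - 5*N)
x = 18067 (x = -29*(-623) = 18067)
√(x + T(221, -168)) = √(18067 + (-7 - 5*221)) = √(18067 + (-7 - 1105)) = √(18067 - 1112) = √16955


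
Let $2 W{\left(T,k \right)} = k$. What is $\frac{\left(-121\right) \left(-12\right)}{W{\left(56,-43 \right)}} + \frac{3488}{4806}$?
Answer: $- \frac{6903320}{103329} \approx -66.809$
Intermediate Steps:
$W{\left(T,k \right)} = \frac{k}{2}$
$\frac{\left(-121\right) \left(-12\right)}{W{\left(56,-43 \right)}} + \frac{3488}{4806} = \frac{\left(-121\right) \left(-12\right)}{\frac{1}{2} \left(-43\right)} + \frac{3488}{4806} = \frac{1452}{- \frac{43}{2}} + 3488 \cdot \frac{1}{4806} = 1452 \left(- \frac{2}{43}\right) + \frac{1744}{2403} = - \frac{2904}{43} + \frac{1744}{2403} = - \frac{6903320}{103329}$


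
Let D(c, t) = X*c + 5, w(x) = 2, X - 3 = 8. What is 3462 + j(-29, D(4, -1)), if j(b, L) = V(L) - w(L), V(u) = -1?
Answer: 3459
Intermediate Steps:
X = 11 (X = 3 + 8 = 11)
D(c, t) = 5 + 11*c (D(c, t) = 11*c + 5 = 5 + 11*c)
j(b, L) = -3 (j(b, L) = -1 - 1*2 = -1 - 2 = -3)
3462 + j(-29, D(4, -1)) = 3462 - 3 = 3459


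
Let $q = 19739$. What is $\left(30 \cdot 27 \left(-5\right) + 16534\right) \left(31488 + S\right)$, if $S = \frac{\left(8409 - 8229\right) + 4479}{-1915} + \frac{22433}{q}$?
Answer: $\frac{14858497004397416}{37800185} \approx 3.9308 \cdot 10^{8}$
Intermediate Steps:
$S = - \frac{49004806}{37800185}$ ($S = \frac{\left(8409 - 8229\right) + 4479}{-1915} + \frac{22433}{19739} = \left(180 + 4479\right) \left(- \frac{1}{1915}\right) + 22433 \cdot \frac{1}{19739} = 4659 \left(- \frac{1}{1915}\right) + \frac{22433}{19739} = - \frac{4659}{1915} + \frac{22433}{19739} = - \frac{49004806}{37800185} \approx -1.2964$)
$\left(30 \cdot 27 \left(-5\right) + 16534\right) \left(31488 + S\right) = \left(30 \cdot 27 \left(-5\right) + 16534\right) \left(31488 - \frac{49004806}{37800185}\right) = \left(810 \left(-5\right) + 16534\right) \frac{1190203220474}{37800185} = \left(-4050 + 16534\right) \frac{1190203220474}{37800185} = 12484 \cdot \frac{1190203220474}{37800185} = \frac{14858497004397416}{37800185}$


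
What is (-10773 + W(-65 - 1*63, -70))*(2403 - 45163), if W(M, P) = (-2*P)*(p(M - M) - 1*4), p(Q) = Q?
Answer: 484599080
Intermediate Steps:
W(M, P) = 8*P (W(M, P) = (-2*P)*((M - M) - 1*4) = (-2*P)*(0 - 4) = -2*P*(-4) = 8*P)
(-10773 + W(-65 - 1*63, -70))*(2403 - 45163) = (-10773 + 8*(-70))*(2403 - 45163) = (-10773 - 560)*(-42760) = -11333*(-42760) = 484599080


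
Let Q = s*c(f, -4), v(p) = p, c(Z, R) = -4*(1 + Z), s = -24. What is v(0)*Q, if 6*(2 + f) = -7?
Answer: 0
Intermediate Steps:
f = -19/6 (f = -2 + (1/6)*(-7) = -2 - 7/6 = -19/6 ≈ -3.1667)
c(Z, R) = -4 - 4*Z
Q = -208 (Q = -24*(-4 - 4*(-19/6)) = -24*(-4 + 38/3) = -24*26/3 = -208)
v(0)*Q = 0*(-208) = 0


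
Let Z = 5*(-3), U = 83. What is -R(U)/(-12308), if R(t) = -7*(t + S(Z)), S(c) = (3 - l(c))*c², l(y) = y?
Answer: -28931/12308 ≈ -2.3506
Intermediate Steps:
Z = -15
S(c) = c²*(3 - c) (S(c) = (3 - c)*c² = c²*(3 - c))
R(t) = -28350 - 7*t (R(t) = -7*(t + (-15)²*(3 - 1*(-15))) = -7*(t + 225*(3 + 15)) = -7*(t + 225*18) = -7*(t + 4050) = -7*(4050 + t) = -28350 - 7*t)
-R(U)/(-12308) = -(-28350 - 7*83)/(-12308) = -(-28350 - 581)*(-1)/12308 = -(-28931)*(-1)/12308 = -1*28931/12308 = -28931/12308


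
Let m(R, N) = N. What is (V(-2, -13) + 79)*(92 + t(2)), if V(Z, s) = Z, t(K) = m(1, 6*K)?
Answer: 8008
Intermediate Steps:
t(K) = 6*K
(V(-2, -13) + 79)*(92 + t(2)) = (-2 + 79)*(92 + 6*2) = 77*(92 + 12) = 77*104 = 8008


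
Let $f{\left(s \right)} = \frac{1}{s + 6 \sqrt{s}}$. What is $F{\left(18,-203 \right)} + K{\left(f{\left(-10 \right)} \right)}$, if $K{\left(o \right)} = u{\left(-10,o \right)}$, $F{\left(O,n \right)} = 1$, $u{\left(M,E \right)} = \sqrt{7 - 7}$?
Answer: $1$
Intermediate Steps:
$u{\left(M,E \right)} = 0$ ($u{\left(M,E \right)} = \sqrt{0} = 0$)
$K{\left(o \right)} = 0$
$F{\left(18,-203 \right)} + K{\left(f{\left(-10 \right)} \right)} = 1 + 0 = 1$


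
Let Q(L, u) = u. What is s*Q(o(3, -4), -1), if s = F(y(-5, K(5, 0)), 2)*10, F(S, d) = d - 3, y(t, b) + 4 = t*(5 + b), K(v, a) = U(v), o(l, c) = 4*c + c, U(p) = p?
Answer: 10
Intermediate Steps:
o(l, c) = 5*c
K(v, a) = v
y(t, b) = -4 + t*(5 + b)
F(S, d) = -3 + d
s = -10 (s = (-3 + 2)*10 = -1*10 = -10)
s*Q(o(3, -4), -1) = -10*(-1) = 10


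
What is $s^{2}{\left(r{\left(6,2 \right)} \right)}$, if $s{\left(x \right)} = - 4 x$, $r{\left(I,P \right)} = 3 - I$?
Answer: $144$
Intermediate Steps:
$s^{2}{\left(r{\left(6,2 \right)} \right)} = \left(- 4 \left(3 - 6\right)\right)^{2} = \left(\left(-4\right) \left(-3\right)\right)^{2} = 12^{2} = 144$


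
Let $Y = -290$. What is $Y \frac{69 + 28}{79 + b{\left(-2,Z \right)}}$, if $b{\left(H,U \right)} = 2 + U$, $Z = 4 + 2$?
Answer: $- \frac{970}{3} \approx -323.33$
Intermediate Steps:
$Z = 6$
$Y \frac{69 + 28}{79 + b{\left(-2,Z \right)}} = - 290 \frac{69 + 28}{79 + \left(2 + 6\right)} = - 290 \frac{97}{79 + 8} = - 290 \cdot \frac{97}{87} = - 290 \cdot 97 \cdot \frac{1}{87} = \left(-290\right) \frac{97}{87} = - \frac{970}{3}$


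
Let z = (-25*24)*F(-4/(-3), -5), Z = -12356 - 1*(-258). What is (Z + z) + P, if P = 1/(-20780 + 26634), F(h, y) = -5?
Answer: -53259691/5854 ≈ -9098.0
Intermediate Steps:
Z = -12098 (Z = -12356 + 258 = -12098)
P = 1/5854 ≈ 0.00017082
z = 3000 (z = -25*24*(-5) = -600*(-5) = 3000)
(Z + z) + P = (-12098 + 3000) + 1/5854 = -9098 + 1/5854 = -53259691/5854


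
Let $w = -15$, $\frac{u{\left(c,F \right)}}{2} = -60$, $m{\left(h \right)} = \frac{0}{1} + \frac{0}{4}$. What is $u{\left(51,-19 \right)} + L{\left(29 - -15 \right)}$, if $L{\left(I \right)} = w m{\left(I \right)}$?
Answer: $-120$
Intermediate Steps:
$m{\left(h \right)} = 0$ ($m{\left(h \right)} = 0 \cdot 1 + 0 \cdot \frac{1}{4} = 0 + 0 = 0$)
$u{\left(c,F \right)} = -120$ ($u{\left(c,F \right)} = 2 \left(-60\right) = -120$)
$L{\left(I \right)} = 0$ ($L{\left(I \right)} = \left(-15\right) 0 = 0$)
$u{\left(51,-19 \right)} + L{\left(29 - -15 \right)} = -120 + 0 = -120$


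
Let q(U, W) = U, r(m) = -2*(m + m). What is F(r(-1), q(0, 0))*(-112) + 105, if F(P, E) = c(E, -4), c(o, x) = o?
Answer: 105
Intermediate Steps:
r(m) = -4*m
F(P, E) = E
F(r(-1), q(0, 0))*(-112) + 105 = 0*(-112) + 105 = 0 + 105 = 105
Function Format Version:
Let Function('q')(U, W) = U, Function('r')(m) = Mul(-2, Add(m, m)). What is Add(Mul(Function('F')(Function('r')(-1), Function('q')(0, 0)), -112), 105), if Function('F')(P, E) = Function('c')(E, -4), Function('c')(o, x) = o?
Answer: 105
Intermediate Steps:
Function('r')(m) = Mul(-4, m) (Function('r')(m) = Mul(-2, Mul(2, m)) = Mul(-4, m))
Function('F')(P, E) = E
Add(Mul(Function('F')(Function('r')(-1), Function('q')(0, 0)), -112), 105) = Add(Mul(0, -112), 105) = Add(0, 105) = 105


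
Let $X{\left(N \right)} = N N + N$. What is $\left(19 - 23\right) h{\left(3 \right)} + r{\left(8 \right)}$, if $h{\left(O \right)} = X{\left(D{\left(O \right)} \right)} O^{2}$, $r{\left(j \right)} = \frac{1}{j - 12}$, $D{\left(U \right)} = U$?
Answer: $- \frac{1729}{4} \approx -432.25$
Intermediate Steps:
$X{\left(N \right)} = N + N^{2}$ ($X{\left(N \right)} = N^{2} + N = N + N^{2}$)
$r{\left(j \right)} = \frac{1}{-12 + j}$
$h{\left(O \right)} = O^{3} \left(1 + O\right)$ ($h{\left(O \right)} = O \left(1 + O\right) O^{2} = O^{3} \left(1 + O\right)$)
$\left(19 - 23\right) h{\left(3 \right)} + r{\left(8 \right)} = \left(19 - 23\right) 3^{3} \left(1 + 3\right) + \frac{1}{-12 + 8} = \left(19 - 23\right) 27 \cdot 4 + \frac{1}{-4} = \left(-4\right) 108 - \frac{1}{4} = -432 - \frac{1}{4} = - \frac{1729}{4}$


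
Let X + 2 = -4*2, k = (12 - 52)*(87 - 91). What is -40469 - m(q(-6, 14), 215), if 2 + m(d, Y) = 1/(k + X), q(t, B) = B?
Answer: -6070051/150 ≈ -40467.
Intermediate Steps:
k = 160 (k = -40*(-4) = 160)
X = -10 (X = -2 - 4*2 = -2 - 8 = -10)
m(d, Y) = -299/150 (m(d, Y) = -2 + 1/(160 - 10) = -2 + 1/150 = -299/150)
-40469 - m(q(-6, 14), 215) = -40469 - 1*(-299/150) = -40469 + 299/150 = -6070051/150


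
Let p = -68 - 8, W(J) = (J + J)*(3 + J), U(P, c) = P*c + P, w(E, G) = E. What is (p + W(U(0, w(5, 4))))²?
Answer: 5776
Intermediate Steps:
U(P, c) = P + P*c
W(J) = 2*J*(3 + J) (W(J) = (2*J)*(3 + J) = 2*J*(3 + J))
p = -76
(p + W(U(0, w(5, 4))))² = (-76 + 2*(0*(1 + 5))*(3 + 0*(1 + 5)))² = (-76 + 2*(0*6)*(3 + 0*6))² = (-76 + 2*0*(3 + 0))² = (-76 + 2*0*3)² = (-76 + 0)² = (-76)² = 5776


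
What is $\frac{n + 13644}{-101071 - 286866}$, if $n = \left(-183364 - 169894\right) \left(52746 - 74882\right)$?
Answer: $- \frac{7819732732}{387937} \approx -20157.0$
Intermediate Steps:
$n = 7819719088$ ($n = \left(-353258\right) \left(-22136\right) = 7819719088$)
$\frac{n + 13644}{-101071 - 286866} = \frac{7819719088 + 13644}{-101071 - 286866} = \frac{7819732732}{-387937} = 7819732732 \left(- \frac{1}{387937}\right) = - \frac{7819732732}{387937}$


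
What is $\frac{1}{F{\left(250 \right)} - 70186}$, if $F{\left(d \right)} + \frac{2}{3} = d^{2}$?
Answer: $- \frac{3}{23060} \approx -0.0001301$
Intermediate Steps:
$F{\left(d \right)} = - \frac{2}{3} + d^{2}$
$\frac{1}{F{\left(250 \right)} - 70186} = \frac{1}{\left(- \frac{2}{3} + 250^{2}\right) - 70186} = \frac{1}{\left(- \frac{2}{3} + 62500\right) - 70186} = \frac{1}{\frac{187498}{3} - 70186} = \frac{1}{- \frac{23060}{3}} = - \frac{3}{23060}$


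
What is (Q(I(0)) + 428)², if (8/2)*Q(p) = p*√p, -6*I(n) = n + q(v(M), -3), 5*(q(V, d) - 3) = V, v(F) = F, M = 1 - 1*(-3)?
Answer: 79135481141/432000 - 2033*I*√570/450 ≈ 1.8318e+5 - 107.86*I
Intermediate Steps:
M = 4 (M = 1 + 3 = 4)
q(V, d) = 3 + V/5
I(n) = -19/30 - n/6 (I(n) = -(n + (3 + (⅕)*4))/6 = -(n + (3 + ⅘))/6 = -(n + 19/5)/6 = -(19/5 + n)/6 = -19/30 - n/6)
Q(p) = p^(3/2)/4 (Q(p) = (p*√p)/4 = p^(3/2)/4)
(Q(I(0)) + 428)² = ((-19/30 - ⅙*0)^(3/2)/4 + 428)² = ((-19/30 + 0)^(3/2)/4 + 428)² = ((-19/30)^(3/2)/4 + 428)² = ((-19*I*√570/900)/4 + 428)² = (-19*I*√570/3600 + 428)² = (428 - 19*I*√570/3600)²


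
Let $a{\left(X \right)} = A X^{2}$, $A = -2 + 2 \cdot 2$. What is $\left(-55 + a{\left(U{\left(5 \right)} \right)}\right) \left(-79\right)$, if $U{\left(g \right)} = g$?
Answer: $395$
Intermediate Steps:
$A = 2$ ($A = -2 + 4 = 2$)
$a{\left(X \right)} = 2 X^{2}$
$\left(-55 + a{\left(U{\left(5 \right)} \right)}\right) \left(-79\right) = \left(-55 + 2 \cdot 5^{2}\right) \left(-79\right) = \left(-55 + 2 \cdot 25\right) \left(-79\right) = \left(-55 + 50\right) \left(-79\right) = \left(-5\right) \left(-79\right) = 395$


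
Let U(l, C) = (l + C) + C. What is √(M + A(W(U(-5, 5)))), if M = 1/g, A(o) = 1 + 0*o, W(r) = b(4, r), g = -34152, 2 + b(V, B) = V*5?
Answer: √291581238/17076 ≈ 0.99999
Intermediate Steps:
b(V, B) = -2 + 5*V (b(V, B) = -2 + V*5 = -2 + 5*V)
U(l, C) = l + 2*C (U(l, C) = (C + l) + C = l + 2*C)
W(r) = 18 (W(r) = -2 + 5*4 = -2 + 20 = 18)
A(o) = 1 (A(o) = 1 + 0 = 1)
M = -1/34152 (M = 1/(-34152) = -1/34152 ≈ -2.9281e-5)
√(M + A(W(U(-5, 5)))) = √(-1/34152 + 1) = √(34151/34152) = √291581238/17076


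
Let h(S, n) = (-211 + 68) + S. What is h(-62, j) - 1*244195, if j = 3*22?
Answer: -244400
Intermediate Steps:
j = 66
h(S, n) = -143 + S
h(-62, j) - 1*244195 = (-143 - 62) - 1*244195 = -205 - 244195 = -244400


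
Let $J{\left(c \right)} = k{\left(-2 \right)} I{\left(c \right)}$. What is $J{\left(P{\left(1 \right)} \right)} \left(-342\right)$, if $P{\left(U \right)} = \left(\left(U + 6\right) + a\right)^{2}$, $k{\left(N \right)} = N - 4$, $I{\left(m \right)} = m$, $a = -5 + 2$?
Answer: $32832$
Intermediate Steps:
$a = -3$
$k{\left(N \right)} = -4 + N$
$P{\left(U \right)} = \left(3 + U\right)^{2}$ ($P{\left(U \right)} = \left(\left(U + 6\right) - 3\right)^{2} = \left(\left(6 + U\right) - 3\right)^{2} = \left(3 + U\right)^{2}$)
$J{\left(c \right)} = - 6 c$ ($J{\left(c \right)} = \left(-4 - 2\right) c = - 6 c$)
$J{\left(P{\left(1 \right)} \right)} \left(-342\right) = - 6 \left(3 + 1\right)^{2} \left(-342\right) = - 6 \cdot 4^{2} \left(-342\right) = \left(-6\right) 16 \left(-342\right) = \left(-96\right) \left(-342\right) = 32832$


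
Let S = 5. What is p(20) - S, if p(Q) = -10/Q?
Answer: -11/2 ≈ -5.5000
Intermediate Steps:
p(20) - S = -10/20 - 1*5 = -10*1/20 - 5 = -1/2 - 5 = -11/2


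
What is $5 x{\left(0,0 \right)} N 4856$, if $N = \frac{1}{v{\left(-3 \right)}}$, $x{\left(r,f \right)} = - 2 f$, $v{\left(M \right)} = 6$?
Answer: $0$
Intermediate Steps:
$N = \frac{1}{6} \approx 0.16667$
$5 x{\left(0,0 \right)} N 4856 = 5 \left(\left(-2\right) 0\right) \frac{1}{6} \cdot 4856 = 5 \cdot 0 \cdot \frac{1}{6} \cdot 4856 = 0 \cdot \frac{1}{6} \cdot 4856 = 0 \cdot 4856 = 0$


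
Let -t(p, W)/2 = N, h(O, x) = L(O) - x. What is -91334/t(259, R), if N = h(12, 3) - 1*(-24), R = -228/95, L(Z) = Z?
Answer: 45667/33 ≈ 1383.8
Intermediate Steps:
h(O, x) = O - x
R = -12/5 (R = -228*1/95 = -12/5 ≈ -2.4000)
N = 33 (N = (12 - 1*3) - 1*(-24) = (12 - 3) + 24 = 9 + 24 = 33)
t(p, W) = -66 (t(p, W) = -2*33 = -66)
-91334/t(259, R) = -91334/(-66) = -91334*(-1/66) = 45667/33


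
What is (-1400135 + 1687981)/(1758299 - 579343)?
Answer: 143923/589478 ≈ 0.24415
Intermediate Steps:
(-1400135 + 1687981)/(1758299 - 579343) = 287846/1178956 = 287846*(1/1178956) = 143923/589478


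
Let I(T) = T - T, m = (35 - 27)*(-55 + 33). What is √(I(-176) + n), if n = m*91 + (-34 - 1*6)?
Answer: 6*I*√446 ≈ 126.71*I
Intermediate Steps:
m = -176 (m = 8*(-22) = -176)
I(T) = 0
n = -16056 (n = -176*91 + (-34 - 1*6) = -16016 + (-34 - 6) = -16016 - 40 = -16056)
√(I(-176) + n) = √(0 - 16056) = √(-16056) = 6*I*√446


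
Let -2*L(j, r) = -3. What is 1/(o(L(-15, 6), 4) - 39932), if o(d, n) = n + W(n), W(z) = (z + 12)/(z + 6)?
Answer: -5/199632 ≈ -2.5046e-5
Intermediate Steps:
W(z) = (12 + z)/(6 + z)
L(j, r) = 3/2 (L(j, r) = -½*(-3) = 3/2)
o(d, n) = n + (12 + n)/(6 + n)
1/(o(L(-15, 6), 4) - 39932) = 1/((12 + 4 + 4*(6 + 4))/(6 + 4) - 39932) = 1/((12 + 4 + 4*10)/10 - 39932) = 1/((12 + 4 + 40)/10 - 39932) = 1/((⅒)*56 - 39932) = 1/(28/5 - 39932) = 1/(-199632/5) = -5/199632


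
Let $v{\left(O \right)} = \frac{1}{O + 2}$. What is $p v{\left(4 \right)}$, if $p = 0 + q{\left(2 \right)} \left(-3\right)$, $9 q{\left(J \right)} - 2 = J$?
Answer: $- \frac{2}{9} \approx -0.22222$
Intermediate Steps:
$q{\left(J \right)} = \frac{2}{9} + \frac{J}{9}$
$v{\left(O \right)} = \frac{1}{2 + O}$
$p = - \frac{4}{3}$ ($p = 0 + \left(\frac{2}{9} + \frac{1}{9} \cdot 2\right) \left(-3\right) = 0 + \left(\frac{2}{9} + \frac{2}{9}\right) \left(-3\right) = 0 + \frac{4}{9} \left(-3\right) = 0 - \frac{4}{3} = - \frac{4}{3} \approx -1.3333$)
$p v{\left(4 \right)} = - \frac{4}{3 \left(2 + 4\right)} = - \frac{4}{3 \cdot 6} = \left(- \frac{4}{3}\right) \frac{1}{6} = - \frac{2}{9}$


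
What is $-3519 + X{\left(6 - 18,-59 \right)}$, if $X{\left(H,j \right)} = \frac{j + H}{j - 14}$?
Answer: $- \frac{256816}{73} \approx -3518.0$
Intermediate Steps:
$X{\left(H,j \right)} = \frac{H + j}{-14 + j}$
$-3519 + X{\left(6 - 18,-59 \right)} = -3519 + \frac{\left(6 - 18\right) - 59}{-14 - 59} = -3519 + \frac{\left(6 - 18\right) - 59}{-73} = -3519 - \frac{-12 - 59}{73} = -3519 - - \frac{71}{73} = -3519 + \frac{71}{73} = - \frac{256816}{73}$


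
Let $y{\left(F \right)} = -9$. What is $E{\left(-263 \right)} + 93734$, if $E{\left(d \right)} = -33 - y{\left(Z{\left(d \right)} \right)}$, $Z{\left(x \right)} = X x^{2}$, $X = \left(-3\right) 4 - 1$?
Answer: $93710$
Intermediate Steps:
$X = -13$ ($X = -12 - 1 = -13$)
$Z{\left(x \right)} = - 13 x^{2}$
$E{\left(d \right)} = -24$ ($E{\left(d \right)} = -33 - -9 = -33 + 9 = -24$)
$E{\left(-263 \right)} + 93734 = -24 + 93734 = 93710$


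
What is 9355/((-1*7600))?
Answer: -1871/1520 ≈ -1.2309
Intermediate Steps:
9355/((-1*7600)) = 9355/(-7600) = 9355*(-1/7600) = -1871/1520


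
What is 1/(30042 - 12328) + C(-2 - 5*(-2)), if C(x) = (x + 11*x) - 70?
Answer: 460565/17714 ≈ 26.000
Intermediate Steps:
C(x) = -70 + 12*x (C(x) = 12*x - 70 = -70 + 12*x)
1/(30042 - 12328) + C(-2 - 5*(-2)) = 1/(30042 - 12328) + (-70 + 12*(-2 - 5*(-2))) = 1/17714 + (-70 + 12*(-2 + 10)) = 1/17714 + (-70 + 12*8) = 1/17714 + (-70 + 96) = 1/17714 + 26 = 460565/17714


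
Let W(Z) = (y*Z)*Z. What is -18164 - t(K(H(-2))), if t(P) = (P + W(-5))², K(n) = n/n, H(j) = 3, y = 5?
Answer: -34040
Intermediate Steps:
W(Z) = 5*Z² (W(Z) = (5*Z)*Z = 5*Z²)
K(n) = 1
t(P) = (125 + P)² (t(P) = (P + 5*(-5)²)² = (P + 5*25)² = (P + 125)² = (125 + P)²)
-18164 - t(K(H(-2))) = -18164 - (125 + 1)² = -18164 - 1*126² = -18164 - 1*15876 = -18164 - 15876 = -34040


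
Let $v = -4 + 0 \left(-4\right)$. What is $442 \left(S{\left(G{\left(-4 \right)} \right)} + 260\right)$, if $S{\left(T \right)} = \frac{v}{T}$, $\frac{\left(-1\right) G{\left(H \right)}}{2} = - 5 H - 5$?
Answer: $\frac{1724684}{15} \approx 1.1498 \cdot 10^{5}$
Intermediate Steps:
$v = -4$ ($v = -4 + 0 = -4$)
$G{\left(H \right)} = 10 + 10 H$ ($G{\left(H \right)} = - 2 \left(- 5 H - 5\right) = - 2 \left(-5 - 5 H\right) = 10 + 10 H$)
$S{\left(T \right)} = - \frac{4}{T}$
$442 \left(S{\left(G{\left(-4 \right)} \right)} + 260\right) = 442 \left(- \frac{4}{10 + 10 \left(-4\right)} + 260\right) = 442 \left(- \frac{4}{10 - 40} + 260\right) = 442 \left(- \frac{4}{-30} + 260\right) = 442 \left(\left(-4\right) \left(- \frac{1}{30}\right) + 260\right) = 442 \left(\frac{2}{15} + 260\right) = 442 \cdot \frac{3902}{15} = \frac{1724684}{15}$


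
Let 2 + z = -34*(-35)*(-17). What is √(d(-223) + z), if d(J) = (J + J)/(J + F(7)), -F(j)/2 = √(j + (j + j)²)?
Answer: √(-4511290 - 40464*√203)/√(223 + 2*√203) ≈ 142.23*I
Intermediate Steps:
F(j) = -2*√(j + 4*j²) (F(j) = -2*√(j + (j + j)²) = -2*√(j + (2*j)²) = -2*√(j + 4*j²))
z = -20232 (z = -2 - 34*(-35)*(-17) = -2 + 1190*(-17) = -2 - 20230 = -20232)
d(J) = 2*J/(J - 2*√203) (d(J) = (J + J)/(J - 2*√7*√(1 + 4*7)) = (2*J)/(J - 2*√7*√(1 + 28)) = (2*J)/(J - 2*√203) = 2*J/(J - 2*√203))
√(d(-223) + z) = √(2*(-223)/(-223 - 2*√203) - 20232) = √(-446/(-223 - 2*√203) - 20232) = √(-20232 - 446/(-223 - 2*√203))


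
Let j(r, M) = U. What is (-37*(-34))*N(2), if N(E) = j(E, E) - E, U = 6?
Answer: 5032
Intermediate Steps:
j(r, M) = 6
N(E) = 6 - E
(-37*(-34))*N(2) = (-37*(-34))*(6 - 1*2) = 1258*(6 - 2) = 1258*4 = 5032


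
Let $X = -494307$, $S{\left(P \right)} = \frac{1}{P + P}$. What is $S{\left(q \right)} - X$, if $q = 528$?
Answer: $\frac{521988193}{1056} \approx 4.9431 \cdot 10^{5}$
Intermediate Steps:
$S{\left(P \right)} = \frac{1}{2 P}$
$S{\left(q \right)} - X = \frac{1}{2 \cdot 528} - -494307 = \frac{1}{2} \cdot \frac{1}{528} + 494307 = \frac{1}{1056} + 494307 = \frac{521988193}{1056}$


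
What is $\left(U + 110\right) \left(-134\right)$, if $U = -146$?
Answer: $4824$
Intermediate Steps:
$\left(U + 110\right) \left(-134\right) = \left(-146 + 110\right) \left(-134\right) = \left(-36\right) \left(-134\right) = 4824$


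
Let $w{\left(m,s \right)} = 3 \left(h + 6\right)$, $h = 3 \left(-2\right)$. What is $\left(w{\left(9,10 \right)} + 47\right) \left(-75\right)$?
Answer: $-3525$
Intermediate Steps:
$h = -6$
$w{\left(m,s \right)} = 0$ ($w{\left(m,s \right)} = 3 \left(-6 + 6\right) = 3 \cdot 0 = 0$)
$\left(w{\left(9,10 \right)} + 47\right) \left(-75\right) = \left(0 + 47\right) \left(-75\right) = 47 \left(-75\right) = -3525$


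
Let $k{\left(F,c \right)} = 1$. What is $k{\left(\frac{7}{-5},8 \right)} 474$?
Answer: $474$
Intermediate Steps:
$k{\left(\frac{7}{-5},8 \right)} 474 = 1 \cdot 474 = 474$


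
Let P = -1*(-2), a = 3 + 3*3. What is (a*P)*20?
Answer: 480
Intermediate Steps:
a = 12 (a = 3 + 9 = 12)
P = 2
(a*P)*20 = (12*2)*20 = 24*20 = 480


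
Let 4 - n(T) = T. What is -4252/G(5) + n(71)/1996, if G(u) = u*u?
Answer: -8488667/49900 ≈ -170.11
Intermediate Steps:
G(u) = u**2
n(T) = 4 - T
-4252/G(5) + n(71)/1996 = -4252/(5**2) + (4 - 1*71)/1996 = -4252/25 + (4 - 71)*(1/1996) = -4252*1/25 - 67*1/1996 = -4252/25 - 67/1996 = -8488667/49900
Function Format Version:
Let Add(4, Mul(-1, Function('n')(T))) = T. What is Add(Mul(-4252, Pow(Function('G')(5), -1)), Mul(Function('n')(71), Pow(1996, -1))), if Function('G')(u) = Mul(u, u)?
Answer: Rational(-8488667, 49900) ≈ -170.11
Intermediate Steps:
Function('G')(u) = Pow(u, 2)
Function('n')(T) = Add(4, Mul(-1, T))
Add(Mul(-4252, Pow(Function('G')(5), -1)), Mul(Function('n')(71), Pow(1996, -1))) = Add(Mul(-4252, Pow(Pow(5, 2), -1)), Mul(Add(4, Mul(-1, 71)), Pow(1996, -1))) = Add(Mul(-4252, Pow(25, -1)), Mul(Add(4, -71), Rational(1, 1996))) = Add(Mul(-4252, Rational(1, 25)), Mul(-67, Rational(1, 1996))) = Add(Rational(-4252, 25), Rational(-67, 1996)) = Rational(-8488667, 49900)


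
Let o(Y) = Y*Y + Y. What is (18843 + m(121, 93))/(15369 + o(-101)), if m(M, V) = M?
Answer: 18964/25469 ≈ 0.74459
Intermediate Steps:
o(Y) = Y + Y**2 (o(Y) = Y**2 + Y = Y + Y**2)
(18843 + m(121, 93))/(15369 + o(-101)) = (18843 + 121)/(15369 - 101*(1 - 101)) = 18964/(15369 - 101*(-100)) = 18964/(15369 + 10100) = 18964/25469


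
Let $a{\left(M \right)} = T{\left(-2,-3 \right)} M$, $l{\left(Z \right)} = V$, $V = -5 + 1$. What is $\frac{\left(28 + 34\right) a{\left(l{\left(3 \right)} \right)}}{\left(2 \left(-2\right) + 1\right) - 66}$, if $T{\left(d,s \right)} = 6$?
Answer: $\frac{496}{23} \approx 21.565$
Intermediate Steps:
$V = -4$
$l{\left(Z \right)} = -4$
$a{\left(M \right)} = 6 M$
$\frac{\left(28 + 34\right) a{\left(l{\left(3 \right)} \right)}}{\left(2 \left(-2\right) + 1\right) - 66} = \frac{\left(28 + 34\right) 6 \left(-4\right)}{\left(2 \left(-2\right) + 1\right) - 66} = \frac{62 \left(-24\right)}{\left(-4 + 1\right) - 66} = - \frac{1488}{-3 - 66} = - \frac{1488}{-69} = \left(-1488\right) \left(- \frac{1}{69}\right) = \frac{496}{23}$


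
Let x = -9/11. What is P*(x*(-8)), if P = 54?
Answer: 3888/11 ≈ 353.45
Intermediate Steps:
x = -9/11 (x = -9*1/11 = -9/11 ≈ -0.81818)
P*(x*(-8)) = 54*(-9/11*(-8)) = 54*(72/11) = 3888/11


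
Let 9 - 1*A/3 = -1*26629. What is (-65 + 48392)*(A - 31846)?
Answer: 2322982236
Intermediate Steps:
A = 79914 (A = 27 - (-3)*26629 = 27 - 3*(-26629) = 27 + 79887 = 79914)
(-65 + 48392)*(A - 31846) = (-65 + 48392)*(79914 - 31846) = 48327*48068 = 2322982236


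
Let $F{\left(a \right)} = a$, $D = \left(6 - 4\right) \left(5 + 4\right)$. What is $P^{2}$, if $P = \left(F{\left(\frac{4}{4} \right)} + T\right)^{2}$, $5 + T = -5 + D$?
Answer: $6561$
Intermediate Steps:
$D = 18$ ($D = 2 \cdot 9 = 18$)
$T = 8$ ($T = -5 + \left(-5 + 18\right) = -5 + 13 = 8$)
$P = 81$ ($P = \left(\frac{4}{4} + 8\right)^{2} = \left(4 \cdot \frac{1}{4} + 8\right)^{2} = \left(1 + 8\right)^{2} = 9^{2} = 81$)
$P^{2} = 81^{2} = 6561$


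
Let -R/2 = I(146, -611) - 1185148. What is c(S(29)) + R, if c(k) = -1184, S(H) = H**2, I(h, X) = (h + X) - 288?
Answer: 2370618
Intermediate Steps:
I(h, X) = -288 + X + h (I(h, X) = (X + h) - 288 = -288 + X + h)
R = 2371802 (R = -2*((-288 - 611 + 146) - 1185148) = -2*(-753 - 1185148) = -2*(-1185901) = 2371802)
c(S(29)) + R = -1184 + 2371802 = 2370618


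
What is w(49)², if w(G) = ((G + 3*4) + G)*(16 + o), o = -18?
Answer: 48400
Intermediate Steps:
w(G) = -24 - 4*G (w(G) = ((G + 3*4) + G)*(16 - 18) = ((G + 12) + G)*(-2) = ((12 + G) + G)*(-2) = (12 + 2*G)*(-2) = -24 - 4*G)
w(49)² = (-24 - 4*49)² = (-24 - 196)² = (-220)² = 48400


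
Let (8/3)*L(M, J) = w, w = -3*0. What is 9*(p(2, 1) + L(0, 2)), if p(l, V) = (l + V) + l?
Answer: 45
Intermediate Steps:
p(l, V) = V + 2*l (p(l, V) = (V + l) + l = V + 2*l)
w = 0
L(M, J) = 0 (L(M, J) = (3/8)*0 = 0)
9*(p(2, 1) + L(0, 2)) = 9*((1 + 2*2) + 0) = 9*((1 + 4) + 0) = 9*(5 + 0) = 9*5 = 45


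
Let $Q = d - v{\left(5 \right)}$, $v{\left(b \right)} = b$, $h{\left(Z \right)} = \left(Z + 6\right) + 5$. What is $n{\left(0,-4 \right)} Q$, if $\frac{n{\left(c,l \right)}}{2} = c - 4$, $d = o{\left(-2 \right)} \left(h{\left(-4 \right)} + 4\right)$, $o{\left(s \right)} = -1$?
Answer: $128$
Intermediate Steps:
$h{\left(Z \right)} = 11 + Z$ ($h{\left(Z \right)} = \left(6 + Z\right) + 5 = 11 + Z$)
$d = -11$ ($d = - (\left(11 - 4\right) + 4) = - (7 + 4) = \left(-1\right) 11 = -11$)
$n{\left(c,l \right)} = -8 + 2 c$ ($n{\left(c,l \right)} = 2 \left(c - 4\right) = 2 \left(-4 + c\right) = -8 + 2 c$)
$Q = -16$ ($Q = -11 - 5 = -16$)
$n{\left(0,-4 \right)} Q = \left(-8 + 2 \cdot 0\right) \left(-16\right) = \left(-8 + 0\right) \left(-16\right) = \left(-8\right) \left(-16\right) = 128$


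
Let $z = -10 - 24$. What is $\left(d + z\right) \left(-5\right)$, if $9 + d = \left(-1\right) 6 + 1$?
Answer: $240$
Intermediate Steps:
$d = -14$ ($d = -9 + \left(\left(-1\right) 6 + 1\right) = -9 + \left(-6 + 1\right) = -9 - 5 = -14$)
$z = -34$ ($z = -10 - 24 = -34$)
$\left(d + z\right) \left(-5\right) = \left(-14 - 34\right) \left(-5\right) = \left(-48\right) \left(-5\right) = 240$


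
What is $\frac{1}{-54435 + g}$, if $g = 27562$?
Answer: $- \frac{1}{26873} \approx -3.7212 \cdot 10^{-5}$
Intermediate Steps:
$\frac{1}{-54435 + g} = \frac{1}{-54435 + 27562} = \frac{1}{-26873} = - \frac{1}{26873}$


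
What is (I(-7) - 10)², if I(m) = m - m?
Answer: 100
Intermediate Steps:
I(m) = 0
(I(-7) - 10)² = (0 - 10)² = (-10)² = 100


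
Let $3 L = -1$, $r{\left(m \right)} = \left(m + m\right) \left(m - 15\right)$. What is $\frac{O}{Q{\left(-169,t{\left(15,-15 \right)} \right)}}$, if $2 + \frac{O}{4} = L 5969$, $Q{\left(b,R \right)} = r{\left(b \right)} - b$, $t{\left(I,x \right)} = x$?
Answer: $- \frac{23900}{187083} \approx -0.12775$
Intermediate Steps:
$r{\left(m \right)} = 2 m \left(-15 + m\right)$
$L = - \frac{1}{3}$ ($L = \frac{1}{3} \left(-1\right) = - \frac{1}{3} \approx -0.33333$)
$Q{\left(b,R \right)} = - b + 2 b \left(-15 + b\right)$ ($Q{\left(b,R \right)} = 2 b \left(-15 + b\right) - b = - b + 2 b \left(-15 + b\right)$)
$O = - \frac{23900}{3}$ ($O = -8 + 4 \left(\left(- \frac{1}{3}\right) 5969\right) = -8 + 4 \left(- \frac{5969}{3}\right) = -8 - \frac{23876}{3} = - \frac{23900}{3} \approx -7966.7$)
$\frac{O}{Q{\left(-169,t{\left(15,-15 \right)} \right)}} = - \frac{23900}{3 \left(- 169 \left(-31 + 2 \left(-169\right)\right)\right)} = - \frac{23900}{3 \left(- 169 \left(-31 - 338\right)\right)} = - \frac{23900}{3 \left(\left(-169\right) \left(-369\right)\right)} = - \frac{23900}{3 \cdot 62361} = \left(- \frac{23900}{3}\right) \frac{1}{62361} = - \frac{23900}{187083}$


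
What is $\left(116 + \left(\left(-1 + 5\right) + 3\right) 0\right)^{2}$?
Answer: $13456$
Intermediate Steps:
$\left(116 + \left(\left(-1 + 5\right) + 3\right) 0\right)^{2} = \left(116 + \left(4 + 3\right) 0\right)^{2} = \left(116 + 7 \cdot 0\right)^{2} = \left(116 + 0\right)^{2} = 116^{2} = 13456$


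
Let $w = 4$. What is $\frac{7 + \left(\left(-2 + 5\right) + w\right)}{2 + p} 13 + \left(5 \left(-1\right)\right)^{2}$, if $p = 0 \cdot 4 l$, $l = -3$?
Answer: $116$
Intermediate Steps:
$p = 0$ ($p = 0 \cdot 4 \left(-3\right) = 0 \left(-3\right) = 0$)
$\frac{7 + \left(\left(-2 + 5\right) + w\right)}{2 + p} 13 + \left(5 \left(-1\right)\right)^{2} = \frac{7 + \left(\left(-2 + 5\right) + 4\right)}{2 + 0} \cdot 13 + \left(5 \left(-1\right)\right)^{2} = \frac{7 + \left(3 + 4\right)}{2} \cdot 13 + \left(-5\right)^{2} = \left(7 + 7\right) \frac{1}{2} \cdot 13 + 25 = 14 \cdot \frac{1}{2} \cdot 13 + 25 = 7 \cdot 13 + 25 = 91 + 25 = 116$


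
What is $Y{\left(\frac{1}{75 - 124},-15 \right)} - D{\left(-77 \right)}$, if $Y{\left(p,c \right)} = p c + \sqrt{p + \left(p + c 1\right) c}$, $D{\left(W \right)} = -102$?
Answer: $\frac{5013}{49} + \frac{\sqrt{11039}}{7} \approx 117.32$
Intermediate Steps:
$Y{\left(p,c \right)} = \sqrt{p + c \left(c + p\right)} + c p$ ($Y{\left(p,c \right)} = c p + \sqrt{p + \left(p + c\right) c} = c p + \sqrt{p + \left(c + p\right) c} = c p + \sqrt{p + c \left(c + p\right)} = \sqrt{p + c \left(c + p\right)} + c p$)
$Y{\left(\frac{1}{75 - 124},-15 \right)} - D{\left(-77 \right)} = \left(\sqrt{\frac{1}{75 - 124} + \left(-15\right)^{2} - \frac{15}{75 - 124}} - \frac{15}{75 - 124}\right) - -102 = \left(\sqrt{\frac{1}{-49} + 225 - \frac{15}{-49}} - \frac{15}{-49}\right) + 102 = \left(\sqrt{- \frac{1}{49} + 225 - - \frac{15}{49}} - - \frac{15}{49}\right) + 102 = \left(\sqrt{- \frac{1}{49} + 225 + \frac{15}{49}} + \frac{15}{49}\right) + 102 = \left(\sqrt{\frac{1577}{7}} + \frac{15}{49}\right) + 102 = \left(\frac{\sqrt{11039}}{7} + \frac{15}{49}\right) + 102 = \left(\frac{15}{49} + \frac{\sqrt{11039}}{7}\right) + 102 = \frac{5013}{49} + \frac{\sqrt{11039}}{7}$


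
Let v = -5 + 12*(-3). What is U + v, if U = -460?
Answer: -501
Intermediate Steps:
v = -41 (v = -5 - 36 = -41)
U + v = -460 - 41 = -501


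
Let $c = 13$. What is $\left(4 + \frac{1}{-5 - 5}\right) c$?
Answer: $\frac{507}{10} \approx 50.7$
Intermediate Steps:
$\left(4 + \frac{1}{-5 - 5}\right) c = \left(4 + \frac{1}{-5 - 5}\right) 13 = \left(4 + \frac{1}{-10}\right) 13 = \left(4 - \frac{1}{10}\right) 13 = \frac{39}{10} \cdot 13 = \frac{507}{10}$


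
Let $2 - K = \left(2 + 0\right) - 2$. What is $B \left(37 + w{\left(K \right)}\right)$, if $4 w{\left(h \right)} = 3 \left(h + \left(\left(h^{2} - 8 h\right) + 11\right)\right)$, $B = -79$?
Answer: $- \frac{11929}{4} \approx -2982.3$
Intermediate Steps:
$K = 2$ ($K = 2 - \left(\left(2 + 0\right) - 2\right) = 2 - \left(2 - 2\right) = 2 - 0 = 2 + 0 = 2$)
$w{\left(h \right)} = \frac{33}{4} - \frac{21 h}{4} + \frac{3 h^{2}}{4}$ ($w{\left(h \right)} = \frac{3 \left(h + \left(\left(h^{2} - 8 h\right) + 11\right)\right)}{4} = \frac{3 \left(h + \left(11 + h^{2} - 8 h\right)\right)}{4} = \frac{3 \left(11 + h^{2} - 7 h\right)}{4} = \frac{33 - 21 h + 3 h^{2}}{4} = \frac{33}{4} - \frac{21 h}{4} + \frac{3 h^{2}}{4}$)
$B \left(37 + w{\left(K \right)}\right) = - 79 \left(37 + \left(\frac{33}{4} - \frac{21}{2} + \frac{3 \cdot 2^{2}}{4}\right)\right) = - 79 \left(37 + \left(\frac{33}{4} - \frac{21}{2} + \frac{3}{4} \cdot 4\right)\right) = - 79 \left(37 + \left(\frac{33}{4} - \frac{21}{2} + 3\right)\right) = - 79 \left(37 + \frac{3}{4}\right) = \left(-79\right) \frac{151}{4} = - \frac{11929}{4}$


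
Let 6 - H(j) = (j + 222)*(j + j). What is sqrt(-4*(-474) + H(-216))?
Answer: sqrt(4494) ≈ 67.037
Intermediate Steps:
H(j) = 6 - 2*j*(222 + j) (H(j) = 6 - (j + 222)*(j + j) = 6 - (222 + j)*2*j = 6 - 2*j*(222 + j))
sqrt(-4*(-474) + H(-216)) = sqrt(-4*(-474) + (6 - 444*(-216) - 2*(-216)**2)) = sqrt(1896 + (6 + 95904 - 2*46656)) = sqrt(1896 + (6 + 95904 - 93312)) = sqrt(1896 + 2598) = sqrt(4494)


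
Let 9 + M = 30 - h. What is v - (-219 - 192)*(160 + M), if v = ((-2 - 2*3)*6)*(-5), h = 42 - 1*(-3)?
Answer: 56136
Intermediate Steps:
h = 45 (h = 42 + 3 = 45)
M = -24 (M = -9 + (30 - 1*45) = -9 + (30 - 45) = -9 - 15 = -24)
v = 240 (v = ((-2 - 6)*6)*(-5) = -8*6*(-5) = -48*(-5) = 240)
v - (-219 - 192)*(160 + M) = 240 - (-219 - 192)*(160 - 24) = 240 - (-411)*136 = 240 - 1*(-55896) = 240 + 55896 = 56136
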